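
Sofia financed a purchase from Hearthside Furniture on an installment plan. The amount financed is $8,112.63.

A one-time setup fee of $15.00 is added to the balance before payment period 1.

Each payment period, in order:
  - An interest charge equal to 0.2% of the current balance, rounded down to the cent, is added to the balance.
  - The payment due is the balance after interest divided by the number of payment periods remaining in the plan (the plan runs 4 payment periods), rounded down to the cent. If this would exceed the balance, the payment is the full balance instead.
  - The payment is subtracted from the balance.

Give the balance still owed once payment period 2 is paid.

Payment period 1: opening $8,127.63; interest $16.25 → $8,143.88; payment $2,035.97; balance $6,107.91
Payment period 2: opening $6,107.91; interest $12.21 → $6,120.12; payment $2,040.04; balance $4,080.08

$4,080.08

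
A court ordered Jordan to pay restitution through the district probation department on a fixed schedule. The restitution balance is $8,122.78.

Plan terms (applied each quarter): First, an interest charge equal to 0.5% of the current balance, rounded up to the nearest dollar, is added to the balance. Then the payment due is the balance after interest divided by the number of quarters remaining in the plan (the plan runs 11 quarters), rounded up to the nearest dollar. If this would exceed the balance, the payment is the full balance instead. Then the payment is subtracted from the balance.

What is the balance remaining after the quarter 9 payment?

Quarter 1: opening $8,122.78; interest $41.00 → $8,163.78; payment $743.00; balance $7,420.78
Quarter 2: opening $7,420.78; interest $38.00 → $7,458.78; payment $746.00; balance $6,712.78
Quarter 3: opening $6,712.78; interest $34.00 → $6,746.78; payment $750.00; balance $5,996.78
Quarter 4: opening $5,996.78; interest $30.00 → $6,026.78; payment $754.00; balance $5,272.78
Quarter 5: opening $5,272.78; interest $27.00 → $5,299.78; payment $758.00; balance $4,541.78
Quarter 6: opening $4,541.78; interest $23.00 → $4,564.78; payment $761.00; balance $3,803.78
Quarter 7: opening $3,803.78; interest $20.00 → $3,823.78; payment $765.00; balance $3,058.78
Quarter 8: opening $3,058.78; interest $16.00 → $3,074.78; payment $769.00; balance $2,305.78
Quarter 9: opening $2,305.78; interest $12.00 → $2,317.78; payment $773.00; balance $1,544.78

$1,544.78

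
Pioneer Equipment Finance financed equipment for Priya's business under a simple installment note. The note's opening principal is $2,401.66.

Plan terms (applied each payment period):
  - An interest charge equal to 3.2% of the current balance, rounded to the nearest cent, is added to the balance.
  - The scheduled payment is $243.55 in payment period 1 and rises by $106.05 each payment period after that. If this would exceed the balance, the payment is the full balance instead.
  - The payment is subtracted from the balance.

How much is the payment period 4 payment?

# | Opening | Interest | Payment | End bal
1 | $2,401.66 | $76.85 | $243.55 | $2,234.96
2 | $2,234.96 | $71.52 | $349.60 | $1,956.88
3 | $1,956.88 | $62.62 | $455.65 | $1,563.85
4 | $1,563.85 | $50.04 | $561.70 | $1,052.19

$561.70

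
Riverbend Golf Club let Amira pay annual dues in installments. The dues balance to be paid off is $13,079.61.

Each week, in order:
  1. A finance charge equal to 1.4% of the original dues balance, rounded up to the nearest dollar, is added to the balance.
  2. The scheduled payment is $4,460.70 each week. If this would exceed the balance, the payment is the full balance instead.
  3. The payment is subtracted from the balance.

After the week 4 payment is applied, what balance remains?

$0.00

Week 1: opening $13,079.61; interest $184.00 → $13,263.61; payment $4,460.70; balance $8,802.91
Week 2: opening $8,802.91; interest $184.00 → $8,986.91; payment $4,460.70; balance $4,526.21
Week 3: opening $4,526.21; interest $184.00 → $4,710.21; payment $4,460.70; balance $249.51
Week 4: opening $249.51; interest $184.00 → $433.51; payment $433.51; balance $0.00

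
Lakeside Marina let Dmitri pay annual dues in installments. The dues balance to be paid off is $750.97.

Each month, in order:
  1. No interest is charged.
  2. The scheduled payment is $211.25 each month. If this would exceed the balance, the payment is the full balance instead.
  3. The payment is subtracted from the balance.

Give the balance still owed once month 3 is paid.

$117.22

# | Opening | Payment | End bal
1 | $750.97 | $211.25 | $539.72
2 | $539.72 | $211.25 | $328.47
3 | $328.47 | $211.25 | $117.22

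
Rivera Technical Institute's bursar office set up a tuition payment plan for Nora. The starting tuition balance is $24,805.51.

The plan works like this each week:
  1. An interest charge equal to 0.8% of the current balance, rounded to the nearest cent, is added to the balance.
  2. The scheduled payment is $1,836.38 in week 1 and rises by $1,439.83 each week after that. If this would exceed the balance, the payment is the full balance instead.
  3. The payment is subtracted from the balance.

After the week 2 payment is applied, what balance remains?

Week 1: opening $24,805.51; interest $198.44 → $25,003.95; payment $1,836.38; balance $23,167.57
Week 2: opening $23,167.57; interest $185.34 → $23,352.91; payment $3,276.21; balance $20,076.70

$20,076.70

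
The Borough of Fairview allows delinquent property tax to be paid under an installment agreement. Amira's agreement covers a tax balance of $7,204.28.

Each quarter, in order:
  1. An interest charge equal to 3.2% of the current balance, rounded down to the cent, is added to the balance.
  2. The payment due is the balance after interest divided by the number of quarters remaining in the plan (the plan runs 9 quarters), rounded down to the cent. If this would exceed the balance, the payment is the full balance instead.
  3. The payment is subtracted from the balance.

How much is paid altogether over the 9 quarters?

$8,461.00

# | Opening | Interest | Payment | End bal
1 | $7,204.28 | $230.53 | $826.09 | $6,608.72
2 | $6,608.72 | $211.47 | $852.52 | $5,967.67
3 | $5,967.67 | $190.96 | $879.80 | $5,278.83
4 | $5,278.83 | $168.92 | $907.95 | $4,539.80
5 | $4,539.80 | $145.27 | $937.01 | $3,748.06
6 | $3,748.06 | $119.93 | $966.99 | $2,901.00
7 | $2,901.00 | $92.83 | $997.94 | $1,995.89
8 | $1,995.89 | $63.86 | $1,029.87 | $1,029.88
9 | $1,029.88 | $32.95 | $1,062.83 | $0.00
Total paid: $8,461.00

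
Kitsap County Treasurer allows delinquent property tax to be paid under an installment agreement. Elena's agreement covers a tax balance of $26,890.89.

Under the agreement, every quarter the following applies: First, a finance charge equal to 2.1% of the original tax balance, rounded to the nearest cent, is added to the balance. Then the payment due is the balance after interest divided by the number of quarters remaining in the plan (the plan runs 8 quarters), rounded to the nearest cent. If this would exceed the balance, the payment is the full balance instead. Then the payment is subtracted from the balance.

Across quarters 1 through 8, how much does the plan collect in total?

$31,408.57

Quarter 1: opening $26,890.89; interest $564.71 → $27,455.60; payment $3,431.95; balance $24,023.65
Quarter 2: opening $24,023.65; interest $564.71 → $24,588.36; payment $3,512.62; balance $21,075.74
Quarter 3: opening $21,075.74; interest $564.71 → $21,640.45; payment $3,606.74; balance $18,033.71
Quarter 4: opening $18,033.71; interest $564.71 → $18,598.42; payment $3,719.68; balance $14,878.74
Quarter 5: opening $14,878.74; interest $564.71 → $15,443.45; payment $3,860.86; balance $11,582.59
Quarter 6: opening $11,582.59; interest $564.71 → $12,147.30; payment $4,049.10; balance $8,098.20
Quarter 7: opening $8,098.20; interest $564.71 → $8,662.91; payment $4,331.46; balance $4,331.45
Quarter 8: opening $4,331.45; interest $564.71 → $4,896.16; payment $4,896.16; balance $0.00
Total paid: $31,408.57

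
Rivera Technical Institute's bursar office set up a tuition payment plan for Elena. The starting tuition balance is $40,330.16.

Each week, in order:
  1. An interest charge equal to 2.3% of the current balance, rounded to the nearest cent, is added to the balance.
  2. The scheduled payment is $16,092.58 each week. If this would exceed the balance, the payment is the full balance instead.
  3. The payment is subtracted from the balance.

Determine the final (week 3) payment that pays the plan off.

$9,873.37

Week 1: $40,330.16 +$927.59 interest = $41,257.75; pay $16,092.58 → $25,165.17
Week 2: $25,165.17 +$578.80 interest = $25,743.97; pay $16,092.58 → $9,651.39
Week 3: $9,651.39 +$221.98 interest = $9,873.37; pay $9,873.37 → $0.00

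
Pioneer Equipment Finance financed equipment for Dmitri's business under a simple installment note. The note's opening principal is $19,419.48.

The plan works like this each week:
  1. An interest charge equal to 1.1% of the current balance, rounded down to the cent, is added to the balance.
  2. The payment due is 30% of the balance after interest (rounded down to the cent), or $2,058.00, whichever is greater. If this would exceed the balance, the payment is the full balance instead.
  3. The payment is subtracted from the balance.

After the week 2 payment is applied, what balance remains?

Week 1: opening $19,419.48; interest $213.61 → $19,633.09; payment $5,889.92; balance $13,743.17
Week 2: opening $13,743.17; interest $151.17 → $13,894.34; payment $4,168.30; balance $9,726.04

$9,726.04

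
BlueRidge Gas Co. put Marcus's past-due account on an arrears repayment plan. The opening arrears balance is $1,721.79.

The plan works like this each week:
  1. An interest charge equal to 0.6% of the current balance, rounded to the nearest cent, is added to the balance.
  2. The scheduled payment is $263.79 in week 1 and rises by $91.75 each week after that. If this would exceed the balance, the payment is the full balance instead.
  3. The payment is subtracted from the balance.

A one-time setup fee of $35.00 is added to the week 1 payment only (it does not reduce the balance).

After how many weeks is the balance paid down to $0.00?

5

Week 1: opening $1,721.79; interest $10.33 → $1,732.12; payment $263.79 (+ $35.00 fee); balance $1,468.33
Week 2: opening $1,468.33; interest $8.81 → $1,477.14; payment $355.54; balance $1,121.60
Week 3: opening $1,121.60; interest $6.73 → $1,128.33; payment $447.29; balance $681.04
Week 4: opening $681.04; interest $4.09 → $685.13; payment $539.04; balance $146.09
Week 5: opening $146.09; interest $0.88 → $146.97; payment $146.97; balance $0.00
Balance reaches $0.00 in week 5.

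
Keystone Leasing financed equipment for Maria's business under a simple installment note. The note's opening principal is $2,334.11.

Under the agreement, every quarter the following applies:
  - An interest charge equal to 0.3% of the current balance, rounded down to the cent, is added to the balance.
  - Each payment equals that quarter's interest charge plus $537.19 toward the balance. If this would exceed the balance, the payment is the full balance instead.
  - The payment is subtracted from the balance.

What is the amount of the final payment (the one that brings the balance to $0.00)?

Quarter 1: $2,334.11 +$7.00 interest = $2,341.11; pay $544.19 → $1,796.92
Quarter 2: $1,796.92 +$5.39 interest = $1,802.31; pay $542.58 → $1,259.73
Quarter 3: $1,259.73 +$3.77 interest = $1,263.50; pay $540.96 → $722.54
Quarter 4: $722.54 +$2.16 interest = $724.70; pay $539.35 → $185.35
Quarter 5: $185.35 +$0.55 interest = $185.90; pay $185.90 → $0.00

$185.90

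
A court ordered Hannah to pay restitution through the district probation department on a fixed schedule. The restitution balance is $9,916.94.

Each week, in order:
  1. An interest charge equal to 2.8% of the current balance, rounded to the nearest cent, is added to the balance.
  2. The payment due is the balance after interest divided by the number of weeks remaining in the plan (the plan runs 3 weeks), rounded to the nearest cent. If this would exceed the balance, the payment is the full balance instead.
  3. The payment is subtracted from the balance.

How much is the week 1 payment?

# | Opening | Interest | Payment | End bal
1 | $9,916.94 | $277.67 | $3,398.20 | $6,796.41

$3,398.20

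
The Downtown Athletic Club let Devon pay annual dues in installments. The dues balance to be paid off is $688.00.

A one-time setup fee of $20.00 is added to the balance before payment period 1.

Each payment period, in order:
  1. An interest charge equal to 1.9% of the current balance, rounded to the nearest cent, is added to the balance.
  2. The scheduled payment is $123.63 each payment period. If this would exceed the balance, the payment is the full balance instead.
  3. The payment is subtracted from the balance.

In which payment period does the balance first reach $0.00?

Payment period 1: $708.00 +$13.45 interest = $721.45; pay $123.63 → $597.82
Payment period 2: $597.82 +$11.36 interest = $609.18; pay $123.63 → $485.55
Payment period 3: $485.55 +$9.23 interest = $494.78; pay $123.63 → $371.15
Payment period 4: $371.15 +$7.05 interest = $378.20; pay $123.63 → $254.57
Payment period 5: $254.57 +$4.84 interest = $259.41; pay $123.63 → $135.78
Payment period 6: $135.78 +$2.58 interest = $138.36; pay $123.63 → $14.73
Payment period 7: $14.73 +$0.28 interest = $15.01; pay $15.01 → $0.00
Balance reaches $0.00 in payment period 7.

7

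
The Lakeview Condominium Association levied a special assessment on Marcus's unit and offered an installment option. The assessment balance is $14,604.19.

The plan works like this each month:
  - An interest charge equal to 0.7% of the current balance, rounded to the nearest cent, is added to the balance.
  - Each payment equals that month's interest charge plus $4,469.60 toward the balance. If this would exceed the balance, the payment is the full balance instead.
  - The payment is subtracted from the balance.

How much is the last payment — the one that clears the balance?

Month 1: $14,604.19 +$102.23 interest = $14,706.42; pay $4,571.83 → $10,134.59
Month 2: $10,134.59 +$70.94 interest = $10,205.53; pay $4,540.54 → $5,664.99
Month 3: $5,664.99 +$39.65 interest = $5,704.64; pay $4,509.25 → $1,195.39
Month 4: $1,195.39 +$8.37 interest = $1,203.76; pay $1,203.76 → $0.00

$1,203.76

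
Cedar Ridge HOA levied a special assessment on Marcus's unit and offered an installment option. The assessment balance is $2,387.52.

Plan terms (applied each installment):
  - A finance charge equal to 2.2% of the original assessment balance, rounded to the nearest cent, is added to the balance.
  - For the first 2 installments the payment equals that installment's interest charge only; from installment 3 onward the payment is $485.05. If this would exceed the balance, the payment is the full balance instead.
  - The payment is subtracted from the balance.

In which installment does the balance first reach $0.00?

# | Opening | Interest | Payment | End bal
1 | $2,387.52 | $52.53 | $52.53 | $2,387.52
2 | $2,387.52 | $52.53 | $52.53 | $2,387.52
3 | $2,387.52 | $52.53 | $485.05 | $1,955.00
4 | $1,955.00 | $52.53 | $485.05 | $1,522.48
5 | $1,522.48 | $52.53 | $485.05 | $1,089.96
6 | $1,089.96 | $52.53 | $485.05 | $657.44
7 | $657.44 | $52.53 | $485.05 | $224.92
8 | $224.92 | $52.53 | $277.45 | $0.00
Balance reaches $0.00 in installment 8.

8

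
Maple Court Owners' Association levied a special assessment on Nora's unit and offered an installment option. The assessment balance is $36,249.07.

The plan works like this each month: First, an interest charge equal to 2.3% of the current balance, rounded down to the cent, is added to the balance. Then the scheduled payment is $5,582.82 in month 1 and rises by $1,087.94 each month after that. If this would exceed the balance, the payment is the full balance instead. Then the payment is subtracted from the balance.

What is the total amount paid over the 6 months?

# | Opening | Interest | Payment | End bal
1 | $36,249.07 | $833.72 | $5,582.82 | $31,499.97
2 | $31,499.97 | $724.49 | $6,670.76 | $25,553.70
3 | $25,553.70 | $587.73 | $7,758.70 | $18,382.73
4 | $18,382.73 | $422.80 | $8,846.64 | $9,958.89
5 | $9,958.89 | $229.05 | $9,934.58 | $253.36
6 | $253.36 | $5.82 | $259.18 | $0.00
Total paid: $39,052.68

$39,052.68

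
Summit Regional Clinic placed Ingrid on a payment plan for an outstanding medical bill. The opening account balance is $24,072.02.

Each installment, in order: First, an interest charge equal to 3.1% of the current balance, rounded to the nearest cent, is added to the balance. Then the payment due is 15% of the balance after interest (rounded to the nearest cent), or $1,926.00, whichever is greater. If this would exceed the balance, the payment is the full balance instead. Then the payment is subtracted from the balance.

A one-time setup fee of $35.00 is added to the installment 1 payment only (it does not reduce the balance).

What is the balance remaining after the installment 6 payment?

$10,902.00

# | Opening | Interest | Payment | Fee | End bal
1 | $24,072.02 | $746.23 | $3,722.74 | $35.00 | $21,095.51
2 | $21,095.51 | $653.96 | $3,262.42 | — | $18,487.05
3 | $18,487.05 | $573.10 | $2,859.02 | — | $16,201.13
4 | $16,201.13 | $502.24 | $2,505.51 | — | $14,197.86
5 | $14,197.86 | $440.13 | $2,195.70 | — | $12,442.29
6 | $12,442.29 | $385.71 | $1,926.00 | — | $10,902.00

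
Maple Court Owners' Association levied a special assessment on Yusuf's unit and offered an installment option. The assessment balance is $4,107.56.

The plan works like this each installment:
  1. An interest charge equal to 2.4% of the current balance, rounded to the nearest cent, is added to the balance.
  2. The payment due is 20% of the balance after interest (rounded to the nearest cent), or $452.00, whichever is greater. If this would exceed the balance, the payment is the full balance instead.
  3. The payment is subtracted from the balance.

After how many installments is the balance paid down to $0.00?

Installment 1: $4,107.56 +$98.58 interest = $4,206.14; pay $841.23 → $3,364.91
Installment 2: $3,364.91 +$80.76 interest = $3,445.67; pay $689.13 → $2,756.54
Installment 3: $2,756.54 +$66.16 interest = $2,822.70; pay $564.54 → $2,258.16
Installment 4: $2,258.16 +$54.20 interest = $2,312.36; pay $462.47 → $1,849.89
Installment 5: $1,849.89 +$44.40 interest = $1,894.29; pay $452.00 → $1,442.29
Installment 6: $1,442.29 +$34.61 interest = $1,476.90; pay $452.00 → $1,024.90
Installment 7: $1,024.90 +$24.60 interest = $1,049.50; pay $452.00 → $597.50
Installment 8: $597.50 +$14.34 interest = $611.84; pay $452.00 → $159.84
Installment 9: $159.84 +$3.84 interest = $163.68; pay $163.68 → $0.00
Balance reaches $0.00 in installment 9.

9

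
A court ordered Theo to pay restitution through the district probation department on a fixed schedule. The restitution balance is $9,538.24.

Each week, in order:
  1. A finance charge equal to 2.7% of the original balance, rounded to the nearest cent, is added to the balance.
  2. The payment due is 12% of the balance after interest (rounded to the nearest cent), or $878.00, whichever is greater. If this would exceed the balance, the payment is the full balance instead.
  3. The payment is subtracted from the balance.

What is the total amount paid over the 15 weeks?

# | Opening | Interest | Payment | End bal
1 | $9,538.24 | $257.53 | $1,175.49 | $8,620.28
2 | $8,620.28 | $257.53 | $1,065.34 | $7,812.47
3 | $7,812.47 | $257.53 | $968.40 | $7,101.60
4 | $7,101.60 | $257.53 | $883.10 | $6,476.03
5 | $6,476.03 | $257.53 | $878.00 | $5,855.56
6 | $5,855.56 | $257.53 | $878.00 | $5,235.09
7 | $5,235.09 | $257.53 | $878.00 | $4,614.62
8 | $4,614.62 | $257.53 | $878.00 | $3,994.15
9 | $3,994.15 | $257.53 | $878.00 | $3,373.68
10 | $3,373.68 | $257.53 | $878.00 | $2,753.21
11 | $2,753.21 | $257.53 | $878.00 | $2,132.74
12 | $2,132.74 | $257.53 | $878.00 | $1,512.27
13 | $1,512.27 | $257.53 | $878.00 | $891.80
14 | $891.80 | $257.53 | $878.00 | $271.33
15 | $271.33 | $257.53 | $528.86 | $0.00
Total paid: $13,401.19

$13,401.19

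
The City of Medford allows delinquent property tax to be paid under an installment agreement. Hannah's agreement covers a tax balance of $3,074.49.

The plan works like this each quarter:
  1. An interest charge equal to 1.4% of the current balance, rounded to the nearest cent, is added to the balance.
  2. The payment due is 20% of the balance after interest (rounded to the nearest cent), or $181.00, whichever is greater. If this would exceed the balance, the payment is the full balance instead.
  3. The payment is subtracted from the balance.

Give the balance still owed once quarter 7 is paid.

Quarter 1: $3,074.49 +$43.04 interest = $3,117.53; pay $623.51 → $2,494.02
Quarter 2: $2,494.02 +$34.92 interest = $2,528.94; pay $505.79 → $2,023.15
Quarter 3: $2,023.15 +$28.32 interest = $2,051.47; pay $410.29 → $1,641.18
Quarter 4: $1,641.18 +$22.98 interest = $1,664.16; pay $332.83 → $1,331.33
Quarter 5: $1,331.33 +$18.64 interest = $1,349.97; pay $269.99 → $1,079.98
Quarter 6: $1,079.98 +$15.12 interest = $1,095.10; pay $219.02 → $876.08
Quarter 7: $876.08 +$12.27 interest = $888.35; pay $181.00 → $707.35

$707.35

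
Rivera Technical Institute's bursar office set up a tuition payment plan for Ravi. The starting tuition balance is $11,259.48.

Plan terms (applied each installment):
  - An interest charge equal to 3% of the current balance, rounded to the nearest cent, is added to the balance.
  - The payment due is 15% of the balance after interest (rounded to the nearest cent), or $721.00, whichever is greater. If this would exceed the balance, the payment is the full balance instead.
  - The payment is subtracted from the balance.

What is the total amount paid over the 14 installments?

Installment 1: opening $11,259.48; interest $337.78 → $11,597.26; payment $1,739.59; balance $9,857.67
Installment 2: opening $9,857.67; interest $295.73 → $10,153.40; payment $1,523.01; balance $8,630.39
Installment 3: opening $8,630.39; interest $258.91 → $8,889.30; payment $1,333.40; balance $7,555.90
Installment 4: opening $7,555.90; interest $226.68 → $7,782.58; payment $1,167.39; balance $6,615.19
Installment 5: opening $6,615.19; interest $198.46 → $6,813.65; payment $1,022.05; balance $5,791.60
Installment 6: opening $5,791.60; interest $173.75 → $5,965.35; payment $894.80; balance $5,070.55
Installment 7: opening $5,070.55; interest $152.12 → $5,222.67; payment $783.40; balance $4,439.27
Installment 8: opening $4,439.27; interest $133.18 → $4,572.45; payment $721.00; balance $3,851.45
Installment 9: opening $3,851.45; interest $115.54 → $3,966.99; payment $721.00; balance $3,245.99
Installment 10: opening $3,245.99; interest $97.38 → $3,343.37; payment $721.00; balance $2,622.37
Installment 11: opening $2,622.37; interest $78.67 → $2,701.04; payment $721.00; balance $1,980.04
Installment 12: opening $1,980.04; interest $59.40 → $2,039.44; payment $721.00; balance $1,318.44
Installment 13: opening $1,318.44; interest $39.55 → $1,357.99; payment $721.00; balance $636.99
Installment 14: opening $636.99; interest $19.11 → $656.10; payment $656.10; balance $0.00
Total paid: $13,445.74

$13,445.74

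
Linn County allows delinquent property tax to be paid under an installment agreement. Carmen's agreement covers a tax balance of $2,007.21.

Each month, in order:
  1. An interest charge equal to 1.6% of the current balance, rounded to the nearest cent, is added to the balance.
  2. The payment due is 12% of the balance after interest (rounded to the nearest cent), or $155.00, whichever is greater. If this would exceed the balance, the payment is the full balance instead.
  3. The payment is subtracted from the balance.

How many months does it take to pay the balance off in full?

13

Month 1: $2,007.21 +$32.12 interest = $2,039.33; pay $244.72 → $1,794.61
Month 2: $1,794.61 +$28.71 interest = $1,823.32; pay $218.80 → $1,604.52
Month 3: $1,604.52 +$25.67 interest = $1,630.19; pay $195.62 → $1,434.57
Month 4: $1,434.57 +$22.95 interest = $1,457.52; pay $174.90 → $1,282.62
Month 5: $1,282.62 +$20.52 interest = $1,303.14; pay $156.38 → $1,146.76
Month 6: $1,146.76 +$18.35 interest = $1,165.11; pay $155.00 → $1,010.11
Month 7: $1,010.11 +$16.16 interest = $1,026.27; pay $155.00 → $871.27
Month 8: $871.27 +$13.94 interest = $885.21; pay $155.00 → $730.21
Month 9: $730.21 +$11.68 interest = $741.89; pay $155.00 → $586.89
Month 10: $586.89 +$9.39 interest = $596.28; pay $155.00 → $441.28
Month 11: $441.28 +$7.06 interest = $448.34; pay $155.00 → $293.34
Month 12: $293.34 +$4.69 interest = $298.03; pay $155.00 → $143.03
Month 13: $143.03 +$2.29 interest = $145.32; pay $145.32 → $0.00
Balance reaches $0.00 in month 13.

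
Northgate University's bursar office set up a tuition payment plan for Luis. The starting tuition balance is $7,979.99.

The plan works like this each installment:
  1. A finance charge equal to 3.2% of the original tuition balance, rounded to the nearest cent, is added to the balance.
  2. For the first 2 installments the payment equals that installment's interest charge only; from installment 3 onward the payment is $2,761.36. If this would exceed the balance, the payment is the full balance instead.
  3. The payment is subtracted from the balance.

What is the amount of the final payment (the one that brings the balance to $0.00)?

$717.35

# | Opening | Interest | Payment | End bal
1 | $7,979.99 | $255.36 | $255.36 | $7,979.99
2 | $7,979.99 | $255.36 | $255.36 | $7,979.99
3 | $7,979.99 | $255.36 | $2,761.36 | $5,473.99
4 | $5,473.99 | $255.36 | $2,761.36 | $2,967.99
5 | $2,967.99 | $255.36 | $2,761.36 | $461.99
6 | $461.99 | $255.36 | $717.35 | $0.00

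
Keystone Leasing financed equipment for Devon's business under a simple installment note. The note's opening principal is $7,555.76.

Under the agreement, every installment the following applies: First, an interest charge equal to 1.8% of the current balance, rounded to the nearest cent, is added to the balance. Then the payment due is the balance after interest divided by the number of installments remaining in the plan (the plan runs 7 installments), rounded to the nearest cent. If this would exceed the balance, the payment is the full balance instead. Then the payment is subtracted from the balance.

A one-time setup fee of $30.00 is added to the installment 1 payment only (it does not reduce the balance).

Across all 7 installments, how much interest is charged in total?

Installment 1: $7,555.76 +$136.00 interest = $7,691.76; pay $1,098.82 (+ $30.00 fee) → $6,592.94
Installment 2: $6,592.94 +$118.67 interest = $6,711.61; pay $1,118.60 → $5,593.01
Installment 3: $5,593.01 +$100.67 interest = $5,693.68; pay $1,138.74 → $4,554.94
Installment 4: $4,554.94 +$81.99 interest = $4,636.93; pay $1,159.23 → $3,477.70
Installment 5: $3,477.70 +$62.60 interest = $3,540.30; pay $1,180.10 → $2,360.20
Installment 6: $2,360.20 +$42.48 interest = $2,402.68; pay $1,201.34 → $1,201.34
Installment 7: $1,201.34 +$21.62 interest = $1,222.96; pay $1,222.96 → $0.00
Total interest: $136.00 + $118.67 + $100.67 + $81.99 + $62.60 + $42.48 + $21.62 = $564.03

$564.03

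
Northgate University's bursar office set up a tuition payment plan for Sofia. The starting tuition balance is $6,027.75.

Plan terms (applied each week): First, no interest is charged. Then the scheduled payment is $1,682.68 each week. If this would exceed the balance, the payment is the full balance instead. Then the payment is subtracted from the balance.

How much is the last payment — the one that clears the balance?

Week 1: $6,027.75 − $1,682.68 → $4,345.07
Week 2: $4,345.07 − $1,682.68 → $2,662.39
Week 3: $2,662.39 − $1,682.68 → $979.71
Week 4: $979.71 − $979.71 → $0.00

$979.71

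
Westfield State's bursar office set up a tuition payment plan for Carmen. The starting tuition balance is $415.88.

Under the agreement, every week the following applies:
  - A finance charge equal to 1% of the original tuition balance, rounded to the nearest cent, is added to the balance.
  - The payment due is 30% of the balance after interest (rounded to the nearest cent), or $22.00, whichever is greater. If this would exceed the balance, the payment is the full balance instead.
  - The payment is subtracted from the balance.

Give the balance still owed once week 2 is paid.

$208.73

Week 1: opening $415.88; interest $4.16 → $420.04; payment $126.01; balance $294.03
Week 2: opening $294.03; interest $4.16 → $298.19; payment $89.46; balance $208.73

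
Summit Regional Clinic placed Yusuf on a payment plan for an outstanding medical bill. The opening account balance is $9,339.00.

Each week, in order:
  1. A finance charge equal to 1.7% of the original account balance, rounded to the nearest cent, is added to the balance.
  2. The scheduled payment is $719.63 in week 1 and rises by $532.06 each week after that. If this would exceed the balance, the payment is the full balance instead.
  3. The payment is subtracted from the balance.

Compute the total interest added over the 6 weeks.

# | Opening | Interest | Payment | End bal
1 | $9,339.00 | $158.76 | $719.63 | $8,778.13
2 | $8,778.13 | $158.76 | $1,251.69 | $7,685.20
3 | $7,685.20 | $158.76 | $1,783.75 | $6,060.21
4 | $6,060.21 | $158.76 | $2,315.81 | $3,903.16
5 | $3,903.16 | $158.76 | $2,847.87 | $1,214.05
6 | $1,214.05 | $158.76 | $1,372.81 | $0.00
Total interest: $158.76 + $158.76 + $158.76 + $158.76 + $158.76 + $158.76 = $952.56

$952.56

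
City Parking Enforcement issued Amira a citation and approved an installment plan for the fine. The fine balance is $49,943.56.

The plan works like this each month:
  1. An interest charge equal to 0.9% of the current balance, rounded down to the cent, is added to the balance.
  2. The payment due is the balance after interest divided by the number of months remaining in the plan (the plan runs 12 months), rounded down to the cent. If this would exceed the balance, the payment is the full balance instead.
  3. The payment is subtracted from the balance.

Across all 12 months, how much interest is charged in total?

$3,020.25

Month 1: opening $49,943.56; interest $449.49 → $50,393.05; payment $4,199.42; balance $46,193.63
Month 2: opening $46,193.63; interest $415.74 → $46,609.37; payment $4,237.21; balance $42,372.16
Month 3: opening $42,372.16; interest $381.34 → $42,753.50; payment $4,275.35; balance $38,478.15
Month 4: opening $38,478.15; interest $346.30 → $38,824.45; payment $4,313.82; balance $34,510.63
Month 5: opening $34,510.63; interest $310.59 → $34,821.22; payment $4,352.65; balance $30,468.57
Month 6: opening $30,468.57; interest $274.21 → $30,742.78; payment $4,391.82; balance $26,350.96
Month 7: opening $26,350.96; interest $237.15 → $26,588.11; payment $4,431.35; balance $22,156.76
Month 8: opening $22,156.76; interest $199.41 → $22,356.17; payment $4,471.23; balance $17,884.94
Month 9: opening $17,884.94; interest $160.96 → $18,045.90; payment $4,511.47; balance $13,534.43
Month 10: opening $13,534.43; interest $121.80 → $13,656.23; payment $4,552.07; balance $9,104.16
Month 11: opening $9,104.16; interest $81.93 → $9,186.09; payment $4,593.04; balance $4,593.05
Month 12: opening $4,593.05; interest $41.33 → $4,634.38; payment $4,634.38; balance $0.00
Total interest: $449.49 + $415.74 + $381.34 + $346.30 + $310.59 + $274.21 + $237.15 + $199.41 + $160.96 + $121.80 + $81.93 + $41.33 = $3,020.25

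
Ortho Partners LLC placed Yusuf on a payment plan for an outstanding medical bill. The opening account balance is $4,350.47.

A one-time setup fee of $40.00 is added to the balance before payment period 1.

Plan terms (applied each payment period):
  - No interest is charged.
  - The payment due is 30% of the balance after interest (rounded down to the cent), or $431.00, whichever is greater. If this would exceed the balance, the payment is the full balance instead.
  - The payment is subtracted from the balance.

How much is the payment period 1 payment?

Payment period 1: $4,390.47 − $1,317.14 → $3,073.33

$1,317.14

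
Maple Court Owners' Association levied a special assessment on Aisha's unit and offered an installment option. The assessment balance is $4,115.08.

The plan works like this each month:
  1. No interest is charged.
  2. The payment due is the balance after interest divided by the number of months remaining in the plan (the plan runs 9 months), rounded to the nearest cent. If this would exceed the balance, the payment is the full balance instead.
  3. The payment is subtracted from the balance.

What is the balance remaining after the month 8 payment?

Month 1: opening $4,115.08; payment $457.23; balance $3,657.85
Month 2: opening $3,657.85; payment $457.23; balance $3,200.62
Month 3: opening $3,200.62; payment $457.23; balance $2,743.39
Month 4: opening $2,743.39; payment $457.23; balance $2,286.16
Month 5: opening $2,286.16; payment $457.23; balance $1,828.93
Month 6: opening $1,828.93; payment $457.23; balance $1,371.70
Month 7: opening $1,371.70; payment $457.23; balance $914.47
Month 8: opening $914.47; payment $457.24; balance $457.23

$457.23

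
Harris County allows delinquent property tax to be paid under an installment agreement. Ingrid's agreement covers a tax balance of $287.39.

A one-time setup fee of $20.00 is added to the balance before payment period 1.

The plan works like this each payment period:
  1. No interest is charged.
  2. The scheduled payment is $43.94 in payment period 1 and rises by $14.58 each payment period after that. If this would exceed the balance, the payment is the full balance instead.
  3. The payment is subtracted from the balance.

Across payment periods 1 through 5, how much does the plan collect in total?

Payment period 1: $307.39 − $43.94 → $263.45
Payment period 2: $263.45 − $58.52 → $204.93
Payment period 3: $204.93 − $73.10 → $131.83
Payment period 4: $131.83 − $87.68 → $44.15
Payment period 5: $44.15 − $44.15 → $0.00
Total paid: $307.39

$307.39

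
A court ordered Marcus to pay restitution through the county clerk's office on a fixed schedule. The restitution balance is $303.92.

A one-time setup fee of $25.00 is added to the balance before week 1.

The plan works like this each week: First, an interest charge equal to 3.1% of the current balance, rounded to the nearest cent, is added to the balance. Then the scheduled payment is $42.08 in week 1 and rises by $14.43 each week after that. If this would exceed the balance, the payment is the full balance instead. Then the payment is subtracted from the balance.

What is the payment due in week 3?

$70.94

# | Opening | Interest | Payment | End bal
1 | $328.92 | $10.20 | $42.08 | $297.04
2 | $297.04 | $9.21 | $56.51 | $249.74
3 | $249.74 | $7.74 | $70.94 | $186.54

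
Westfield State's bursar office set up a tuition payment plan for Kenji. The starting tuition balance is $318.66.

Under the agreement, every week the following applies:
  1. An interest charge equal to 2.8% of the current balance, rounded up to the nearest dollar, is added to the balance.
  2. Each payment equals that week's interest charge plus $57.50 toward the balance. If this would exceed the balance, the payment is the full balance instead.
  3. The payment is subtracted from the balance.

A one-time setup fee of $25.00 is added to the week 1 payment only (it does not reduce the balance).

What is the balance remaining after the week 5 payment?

$31.16

Week 1: opening $318.66; interest $9.00 → $327.66; payment $66.50 (+ $25.00 fee); balance $261.16
Week 2: opening $261.16; interest $8.00 → $269.16; payment $65.50; balance $203.66
Week 3: opening $203.66; interest $6.00 → $209.66; payment $63.50; balance $146.16
Week 4: opening $146.16; interest $5.00 → $151.16; payment $62.50; balance $88.66
Week 5: opening $88.66; interest $3.00 → $91.66; payment $60.50; balance $31.16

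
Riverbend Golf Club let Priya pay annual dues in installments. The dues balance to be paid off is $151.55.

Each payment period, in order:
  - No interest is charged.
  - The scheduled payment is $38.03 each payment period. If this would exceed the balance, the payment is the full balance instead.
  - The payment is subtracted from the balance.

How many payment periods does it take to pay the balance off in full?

Payment period 1: $151.55 − $38.03 → $113.52
Payment period 2: $113.52 − $38.03 → $75.49
Payment period 3: $75.49 − $38.03 → $37.46
Payment period 4: $37.46 − $37.46 → $0.00
Balance reaches $0.00 in payment period 4.

4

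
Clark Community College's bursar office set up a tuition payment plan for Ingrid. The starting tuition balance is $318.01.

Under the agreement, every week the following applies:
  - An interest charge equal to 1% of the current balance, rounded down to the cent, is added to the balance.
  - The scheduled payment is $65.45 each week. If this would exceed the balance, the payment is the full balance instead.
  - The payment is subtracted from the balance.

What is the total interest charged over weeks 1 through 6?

Week 1: opening $318.01; interest $3.18 → $321.19; payment $65.45; balance $255.74
Week 2: opening $255.74; interest $2.55 → $258.29; payment $65.45; balance $192.84
Week 3: opening $192.84; interest $1.92 → $194.76; payment $65.45; balance $129.31
Week 4: opening $129.31; interest $1.29 → $130.60; payment $65.45; balance $65.15
Week 5: opening $65.15; interest $0.65 → $65.80; payment $65.45; balance $0.35
Week 6: opening $0.35; interest $0.00 → $0.35; payment $0.35; balance $0.00
Total interest: $3.18 + $2.55 + $1.92 + $1.29 + $0.65 + $0.00 = $9.59

$9.59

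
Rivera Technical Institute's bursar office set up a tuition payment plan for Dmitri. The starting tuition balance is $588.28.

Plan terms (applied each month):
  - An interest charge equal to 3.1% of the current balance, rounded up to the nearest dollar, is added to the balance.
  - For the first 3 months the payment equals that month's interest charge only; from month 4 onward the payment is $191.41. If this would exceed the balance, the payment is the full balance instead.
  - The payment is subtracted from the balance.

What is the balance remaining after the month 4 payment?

Month 1: opening $588.28; interest $19.00 → $607.28; payment $19.00; balance $588.28
Month 2: opening $588.28; interest $19.00 → $607.28; payment $19.00; balance $588.28
Month 3: opening $588.28; interest $19.00 → $607.28; payment $19.00; balance $588.28
Month 4: opening $588.28; interest $19.00 → $607.28; payment $191.41; balance $415.87

$415.87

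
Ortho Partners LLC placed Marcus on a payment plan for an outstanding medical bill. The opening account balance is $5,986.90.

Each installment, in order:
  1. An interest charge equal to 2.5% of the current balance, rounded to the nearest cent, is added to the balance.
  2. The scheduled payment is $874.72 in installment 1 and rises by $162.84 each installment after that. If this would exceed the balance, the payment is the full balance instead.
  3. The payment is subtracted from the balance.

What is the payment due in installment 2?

$1,037.56

Installment 1: opening $5,986.90; interest $149.67 → $6,136.57; payment $874.72; balance $5,261.85
Installment 2: opening $5,261.85; interest $131.55 → $5,393.40; payment $1,037.56; balance $4,355.84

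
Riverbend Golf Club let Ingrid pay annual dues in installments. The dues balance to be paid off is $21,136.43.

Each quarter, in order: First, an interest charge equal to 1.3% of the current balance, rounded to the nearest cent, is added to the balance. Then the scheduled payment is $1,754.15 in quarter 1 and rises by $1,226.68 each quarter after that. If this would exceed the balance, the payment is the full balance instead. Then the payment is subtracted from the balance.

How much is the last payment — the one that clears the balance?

Quarter 1: opening $21,136.43; interest $274.77 → $21,411.20; payment $1,754.15; balance $19,657.05
Quarter 2: opening $19,657.05; interest $255.54 → $19,912.59; payment $2,980.83; balance $16,931.76
Quarter 3: opening $16,931.76; interest $220.11 → $17,151.87; payment $4,207.51; balance $12,944.36
Quarter 4: opening $12,944.36; interest $168.28 → $13,112.64; payment $5,434.19; balance $7,678.45
Quarter 5: opening $7,678.45; interest $99.82 → $7,778.27; payment $6,660.87; balance $1,117.40
Quarter 6: opening $1,117.40; interest $14.53 → $1,131.93; payment $1,131.93; balance $0.00

$1,131.93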